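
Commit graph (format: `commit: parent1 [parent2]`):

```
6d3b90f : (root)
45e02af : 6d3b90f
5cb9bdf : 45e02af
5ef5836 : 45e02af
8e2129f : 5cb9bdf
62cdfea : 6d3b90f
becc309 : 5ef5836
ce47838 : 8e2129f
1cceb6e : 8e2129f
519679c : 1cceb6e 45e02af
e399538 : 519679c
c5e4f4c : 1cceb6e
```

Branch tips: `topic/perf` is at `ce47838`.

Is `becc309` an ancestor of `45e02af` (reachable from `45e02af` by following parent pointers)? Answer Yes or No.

No

Ancestors of 45e02af: {45e02af, 6d3b90f}.
becc309 is not in that set, so it is not an ancestor of 45e02af.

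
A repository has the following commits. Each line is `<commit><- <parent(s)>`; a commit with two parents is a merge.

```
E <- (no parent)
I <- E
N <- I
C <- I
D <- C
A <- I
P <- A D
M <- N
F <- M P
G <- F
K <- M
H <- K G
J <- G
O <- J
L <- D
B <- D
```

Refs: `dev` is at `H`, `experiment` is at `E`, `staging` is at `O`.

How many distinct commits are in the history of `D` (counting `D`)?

Walking parent pointers from D: reachable set = {C, D, E, I}.
That is 4 commits.

4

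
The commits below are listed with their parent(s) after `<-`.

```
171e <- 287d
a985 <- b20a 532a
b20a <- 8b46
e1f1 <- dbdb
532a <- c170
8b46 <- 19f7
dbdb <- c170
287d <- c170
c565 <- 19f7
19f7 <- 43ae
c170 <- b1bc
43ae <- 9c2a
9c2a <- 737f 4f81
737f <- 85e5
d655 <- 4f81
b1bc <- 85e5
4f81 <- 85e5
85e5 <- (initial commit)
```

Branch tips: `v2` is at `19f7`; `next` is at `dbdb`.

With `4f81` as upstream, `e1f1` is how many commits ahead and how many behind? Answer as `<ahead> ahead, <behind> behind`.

4 ahead, 1 behind

Reachable from e1f1: {85e5, b1bc, c170, dbdb, e1f1}.
Reachable from 4f81: {4f81, 85e5}.
Only in e1f1's history (ahead): {b1bc, c170, dbdb, e1f1} — 4.
Only in 4f81's history (behind): {4f81} — 1.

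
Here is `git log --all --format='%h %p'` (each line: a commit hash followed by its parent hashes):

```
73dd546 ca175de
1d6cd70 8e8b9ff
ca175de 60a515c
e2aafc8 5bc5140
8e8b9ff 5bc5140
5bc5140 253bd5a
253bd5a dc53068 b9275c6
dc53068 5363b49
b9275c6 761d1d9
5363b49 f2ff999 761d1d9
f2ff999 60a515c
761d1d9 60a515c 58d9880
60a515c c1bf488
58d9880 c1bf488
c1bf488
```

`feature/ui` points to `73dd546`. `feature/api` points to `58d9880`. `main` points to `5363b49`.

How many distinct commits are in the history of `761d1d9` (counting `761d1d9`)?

4

Walking parent pointers from 761d1d9: reachable set = {58d9880, 60a515c, 761d1d9, c1bf488}.
That is 4 commits.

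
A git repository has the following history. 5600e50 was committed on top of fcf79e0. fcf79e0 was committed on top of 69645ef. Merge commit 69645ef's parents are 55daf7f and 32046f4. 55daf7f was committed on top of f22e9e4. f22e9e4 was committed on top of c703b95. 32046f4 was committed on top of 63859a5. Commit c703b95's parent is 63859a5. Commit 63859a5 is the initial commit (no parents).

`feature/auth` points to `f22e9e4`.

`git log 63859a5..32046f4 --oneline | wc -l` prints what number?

Reachable from 32046f4: {32046f4, 63859a5}.
Reachable from 63859a5: {63859a5}.
In 32046f4's history but not 63859a5's: {32046f4} — 1 commit.

1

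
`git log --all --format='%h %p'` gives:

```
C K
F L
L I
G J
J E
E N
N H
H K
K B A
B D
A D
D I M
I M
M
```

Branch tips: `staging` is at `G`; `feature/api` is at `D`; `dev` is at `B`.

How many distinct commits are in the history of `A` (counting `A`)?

4

Walking parent pointers from A: reachable set = {A, D, I, M}.
That is 4 commits.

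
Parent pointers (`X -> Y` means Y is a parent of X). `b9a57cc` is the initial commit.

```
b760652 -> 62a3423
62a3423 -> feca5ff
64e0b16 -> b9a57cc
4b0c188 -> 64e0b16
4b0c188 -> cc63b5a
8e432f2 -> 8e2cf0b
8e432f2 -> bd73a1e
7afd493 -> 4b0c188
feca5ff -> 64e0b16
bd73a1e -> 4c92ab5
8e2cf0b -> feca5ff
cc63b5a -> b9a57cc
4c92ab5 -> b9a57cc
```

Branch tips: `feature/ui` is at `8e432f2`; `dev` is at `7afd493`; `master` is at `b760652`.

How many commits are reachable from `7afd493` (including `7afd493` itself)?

5

Walking parent pointers from 7afd493: reachable set = {4b0c188, 64e0b16, 7afd493, b9a57cc, cc63b5a}.
That is 5 commits.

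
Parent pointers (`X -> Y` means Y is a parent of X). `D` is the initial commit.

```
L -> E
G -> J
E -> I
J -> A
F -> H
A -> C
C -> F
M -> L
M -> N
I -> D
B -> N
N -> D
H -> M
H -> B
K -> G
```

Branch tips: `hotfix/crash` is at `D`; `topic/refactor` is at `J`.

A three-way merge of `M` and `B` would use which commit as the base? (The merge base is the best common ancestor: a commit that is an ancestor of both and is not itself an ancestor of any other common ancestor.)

Ancestors of M: {D, E, I, L, M, N}.
Ancestors of B: {B, D, N}.
Common ancestors: {D, N}.
Among these, N is not an ancestor of any other common ancestor — it is the merge base.

N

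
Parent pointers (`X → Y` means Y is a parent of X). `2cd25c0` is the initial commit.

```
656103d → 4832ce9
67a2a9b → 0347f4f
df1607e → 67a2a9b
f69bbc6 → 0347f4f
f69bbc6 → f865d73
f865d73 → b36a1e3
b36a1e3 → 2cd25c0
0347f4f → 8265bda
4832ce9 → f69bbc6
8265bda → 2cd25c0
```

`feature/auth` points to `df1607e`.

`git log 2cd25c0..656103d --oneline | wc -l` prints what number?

Reachable from 656103d: {0347f4f, 2cd25c0, 4832ce9, 656103d, 8265bda, b36a1e3, f69bbc6, f865d73}.
Reachable from 2cd25c0: {2cd25c0}.
In 656103d's history but not 2cd25c0's: {0347f4f, 4832ce9, 656103d, 8265bda, b36a1e3, f69bbc6, f865d73} — 7 commits.

7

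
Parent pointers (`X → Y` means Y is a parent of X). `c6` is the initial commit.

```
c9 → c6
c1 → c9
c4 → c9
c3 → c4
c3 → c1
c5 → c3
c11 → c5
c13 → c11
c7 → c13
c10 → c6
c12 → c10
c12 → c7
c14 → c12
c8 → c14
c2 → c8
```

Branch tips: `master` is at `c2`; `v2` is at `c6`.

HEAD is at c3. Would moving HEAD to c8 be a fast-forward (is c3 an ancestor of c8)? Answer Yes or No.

A fast-forward from c3 to c8 is possible iff c3 is an ancestor of c8.
Ancestors of c8: {c1, c10, c11, c12, c13, c14, c3, c4, c5, c6, c7, c8, c9}.
c3 is among them, so fast-forward is possible.

Yes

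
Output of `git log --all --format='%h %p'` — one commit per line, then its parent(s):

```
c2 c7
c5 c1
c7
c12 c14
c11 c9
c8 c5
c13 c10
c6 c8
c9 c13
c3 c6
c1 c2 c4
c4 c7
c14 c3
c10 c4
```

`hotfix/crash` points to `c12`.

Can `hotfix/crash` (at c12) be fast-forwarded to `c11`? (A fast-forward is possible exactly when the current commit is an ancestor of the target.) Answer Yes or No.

No

A fast-forward from c12 to c11 is possible iff c12 is an ancestor of c11.
Ancestors of c11: {c10, c11, c13, c4, c7, c9}.
c12 is not among them, so fast-forward is not possible.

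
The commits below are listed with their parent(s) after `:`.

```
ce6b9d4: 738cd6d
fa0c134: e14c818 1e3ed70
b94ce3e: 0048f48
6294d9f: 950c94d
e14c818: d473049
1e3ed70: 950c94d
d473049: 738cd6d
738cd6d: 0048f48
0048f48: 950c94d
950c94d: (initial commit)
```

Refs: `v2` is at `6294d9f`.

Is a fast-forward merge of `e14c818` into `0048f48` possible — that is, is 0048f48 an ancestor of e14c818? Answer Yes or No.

Yes

A fast-forward from 0048f48 to e14c818 is possible iff 0048f48 is an ancestor of e14c818.
Ancestors of e14c818: {0048f48, 738cd6d, 950c94d, d473049, e14c818}.
0048f48 is among them, so fast-forward is possible.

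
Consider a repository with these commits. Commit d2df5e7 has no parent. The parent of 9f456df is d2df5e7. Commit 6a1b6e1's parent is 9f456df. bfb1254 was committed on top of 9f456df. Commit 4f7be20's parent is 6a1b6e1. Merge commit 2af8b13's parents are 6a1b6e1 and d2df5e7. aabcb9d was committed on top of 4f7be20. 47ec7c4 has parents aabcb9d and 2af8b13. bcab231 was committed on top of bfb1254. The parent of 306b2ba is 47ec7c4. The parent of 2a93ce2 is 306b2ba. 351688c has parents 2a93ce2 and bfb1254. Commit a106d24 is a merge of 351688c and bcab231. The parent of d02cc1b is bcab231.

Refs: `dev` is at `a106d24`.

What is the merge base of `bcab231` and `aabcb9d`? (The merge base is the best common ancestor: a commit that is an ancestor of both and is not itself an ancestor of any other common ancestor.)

Ancestors of bcab231: {9f456df, bcab231, bfb1254, d2df5e7}.
Ancestors of aabcb9d: {4f7be20, 6a1b6e1, 9f456df, aabcb9d, d2df5e7}.
Common ancestors: {9f456df, d2df5e7}.
Among these, 9f456df is not an ancestor of any other common ancestor — it is the merge base.

9f456df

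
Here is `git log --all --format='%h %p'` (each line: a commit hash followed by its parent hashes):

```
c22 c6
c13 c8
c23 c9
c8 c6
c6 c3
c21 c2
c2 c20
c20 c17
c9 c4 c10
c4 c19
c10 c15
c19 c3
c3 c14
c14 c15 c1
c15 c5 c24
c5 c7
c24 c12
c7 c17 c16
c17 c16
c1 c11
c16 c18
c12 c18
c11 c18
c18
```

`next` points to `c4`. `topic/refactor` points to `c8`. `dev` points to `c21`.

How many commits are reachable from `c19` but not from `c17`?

Reachable from c19: {c1, c11, c12, c14, c15, c16, c17, c18, c19, c24, c3, c5, c7}.
Reachable from c17: {c16, c17, c18}.
In c19's history but not c17's: {c1, c11, c12, c14, c15, c19, c24, c3, c5, c7} — 10 commits.

10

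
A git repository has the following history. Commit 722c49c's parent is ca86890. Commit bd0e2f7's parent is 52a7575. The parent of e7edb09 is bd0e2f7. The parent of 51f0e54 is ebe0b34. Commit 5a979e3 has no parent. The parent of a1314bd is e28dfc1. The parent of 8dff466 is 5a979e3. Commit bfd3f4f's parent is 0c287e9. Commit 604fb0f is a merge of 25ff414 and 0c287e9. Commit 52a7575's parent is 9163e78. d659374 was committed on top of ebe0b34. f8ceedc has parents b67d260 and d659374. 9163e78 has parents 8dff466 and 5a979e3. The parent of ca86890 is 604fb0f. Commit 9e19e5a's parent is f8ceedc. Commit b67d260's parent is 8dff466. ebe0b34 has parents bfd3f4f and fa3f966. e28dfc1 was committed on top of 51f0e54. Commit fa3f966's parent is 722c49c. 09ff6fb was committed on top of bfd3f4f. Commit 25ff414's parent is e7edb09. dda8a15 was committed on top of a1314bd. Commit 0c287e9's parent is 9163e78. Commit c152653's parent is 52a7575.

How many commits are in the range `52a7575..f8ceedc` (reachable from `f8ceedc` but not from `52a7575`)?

Reachable from f8ceedc: {0c287e9, 25ff414, 52a7575, 5a979e3, 604fb0f, 722c49c, 8dff466, 9163e78, b67d260, bd0e2f7, bfd3f4f, ca86890, d659374, e7edb09, ebe0b34, f8ceedc, fa3f966}.
Reachable from 52a7575: {52a7575, 5a979e3, 8dff466, 9163e78}.
In f8ceedc's history but not 52a7575's: {0c287e9, 25ff414, 604fb0f, 722c49c, b67d260, bd0e2f7, bfd3f4f, ca86890, d659374, e7edb09, ebe0b34, f8ceedc, fa3f966} — 13 commits.

13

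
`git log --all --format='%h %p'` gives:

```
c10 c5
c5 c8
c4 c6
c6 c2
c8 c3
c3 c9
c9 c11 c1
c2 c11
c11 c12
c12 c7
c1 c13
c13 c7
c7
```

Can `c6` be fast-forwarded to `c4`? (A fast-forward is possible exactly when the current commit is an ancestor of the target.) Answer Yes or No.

Yes

A fast-forward from c6 to c4 is possible iff c6 is an ancestor of c4.
Ancestors of c4: {c11, c12, c2, c4, c6, c7}.
c6 is among them, so fast-forward is possible.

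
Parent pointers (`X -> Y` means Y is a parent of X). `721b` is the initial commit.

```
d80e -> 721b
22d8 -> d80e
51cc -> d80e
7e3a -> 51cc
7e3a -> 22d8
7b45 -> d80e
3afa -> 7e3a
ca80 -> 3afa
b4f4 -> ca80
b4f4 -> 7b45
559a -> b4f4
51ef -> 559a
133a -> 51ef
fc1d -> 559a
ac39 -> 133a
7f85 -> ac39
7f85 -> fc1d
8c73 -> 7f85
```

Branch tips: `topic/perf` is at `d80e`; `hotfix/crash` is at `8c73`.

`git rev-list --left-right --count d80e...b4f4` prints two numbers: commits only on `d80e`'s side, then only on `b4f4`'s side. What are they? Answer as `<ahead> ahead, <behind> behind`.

Reachable from d80e: {721b, d80e}.
Reachable from b4f4: {22d8, 3afa, 51cc, 721b, 7b45, 7e3a, b4f4, ca80, d80e}.
Only in d80e's history (ahead): {} — 0.
Only in b4f4's history (behind): {22d8, 3afa, 51cc, 7b45, 7e3a, b4f4, ca80} — 7.

0 ahead, 7 behind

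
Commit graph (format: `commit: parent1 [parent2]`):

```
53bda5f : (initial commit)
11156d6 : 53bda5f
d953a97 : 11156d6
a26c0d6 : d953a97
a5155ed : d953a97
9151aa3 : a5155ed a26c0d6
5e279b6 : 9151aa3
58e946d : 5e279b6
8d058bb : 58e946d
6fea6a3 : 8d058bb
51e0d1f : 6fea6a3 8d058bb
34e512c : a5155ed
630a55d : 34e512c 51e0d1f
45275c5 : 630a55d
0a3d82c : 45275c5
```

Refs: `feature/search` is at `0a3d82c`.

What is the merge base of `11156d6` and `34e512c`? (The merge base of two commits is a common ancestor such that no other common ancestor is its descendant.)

Ancestors of 11156d6: {11156d6, 53bda5f}.
Ancestors of 34e512c: {11156d6, 34e512c, 53bda5f, a5155ed, d953a97}.
Common ancestors: {11156d6, 53bda5f}.
Among these, 11156d6 is not an ancestor of any other common ancestor — it is the merge base.

11156d6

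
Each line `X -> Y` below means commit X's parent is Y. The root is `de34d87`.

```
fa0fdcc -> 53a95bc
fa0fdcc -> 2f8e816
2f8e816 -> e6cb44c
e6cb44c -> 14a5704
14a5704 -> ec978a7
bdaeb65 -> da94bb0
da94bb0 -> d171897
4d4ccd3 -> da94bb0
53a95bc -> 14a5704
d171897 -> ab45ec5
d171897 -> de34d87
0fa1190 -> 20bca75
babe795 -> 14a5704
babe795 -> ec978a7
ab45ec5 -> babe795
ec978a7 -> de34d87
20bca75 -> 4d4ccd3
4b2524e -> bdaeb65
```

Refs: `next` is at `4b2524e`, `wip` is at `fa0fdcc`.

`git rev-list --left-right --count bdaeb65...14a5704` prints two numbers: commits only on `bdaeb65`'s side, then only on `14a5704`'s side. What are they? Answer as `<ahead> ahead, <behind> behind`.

Reachable from bdaeb65: {14a5704, ab45ec5, babe795, bdaeb65, d171897, da94bb0, de34d87, ec978a7}.
Reachable from 14a5704: {14a5704, de34d87, ec978a7}.
Only in bdaeb65's history (ahead): {ab45ec5, babe795, bdaeb65, d171897, da94bb0} — 5.
Only in 14a5704's history (behind): {} — 0.

5 ahead, 0 behind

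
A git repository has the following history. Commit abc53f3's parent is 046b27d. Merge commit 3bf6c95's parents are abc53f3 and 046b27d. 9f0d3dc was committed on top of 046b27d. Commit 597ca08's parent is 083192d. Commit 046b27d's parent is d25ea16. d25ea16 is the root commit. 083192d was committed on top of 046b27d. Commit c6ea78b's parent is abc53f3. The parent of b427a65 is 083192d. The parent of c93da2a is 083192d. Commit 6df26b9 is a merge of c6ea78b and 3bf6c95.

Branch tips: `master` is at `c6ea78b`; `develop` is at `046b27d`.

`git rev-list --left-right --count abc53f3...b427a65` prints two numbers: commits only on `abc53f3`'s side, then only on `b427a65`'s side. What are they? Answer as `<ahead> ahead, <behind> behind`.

Reachable from abc53f3: {046b27d, abc53f3, d25ea16}.
Reachable from b427a65: {046b27d, 083192d, b427a65, d25ea16}.
Only in abc53f3's history (ahead): {abc53f3} — 1.
Only in b427a65's history (behind): {083192d, b427a65} — 2.

1 ahead, 2 behind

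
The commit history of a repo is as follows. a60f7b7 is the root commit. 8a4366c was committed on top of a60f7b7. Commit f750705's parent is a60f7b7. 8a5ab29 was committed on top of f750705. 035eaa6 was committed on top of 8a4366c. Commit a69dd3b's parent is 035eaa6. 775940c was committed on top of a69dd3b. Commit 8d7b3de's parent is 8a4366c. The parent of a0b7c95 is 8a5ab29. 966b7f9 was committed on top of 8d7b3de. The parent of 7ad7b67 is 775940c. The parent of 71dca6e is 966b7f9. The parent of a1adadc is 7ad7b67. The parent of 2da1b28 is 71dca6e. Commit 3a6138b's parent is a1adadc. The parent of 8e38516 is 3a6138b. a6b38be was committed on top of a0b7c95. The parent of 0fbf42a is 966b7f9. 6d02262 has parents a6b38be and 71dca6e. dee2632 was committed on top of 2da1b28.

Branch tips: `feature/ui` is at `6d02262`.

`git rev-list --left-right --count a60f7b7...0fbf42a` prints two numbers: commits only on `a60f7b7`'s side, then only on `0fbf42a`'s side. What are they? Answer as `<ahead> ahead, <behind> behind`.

Reachable from a60f7b7: {a60f7b7}.
Reachable from 0fbf42a: {0fbf42a, 8a4366c, 8d7b3de, 966b7f9, a60f7b7}.
Only in a60f7b7's history (ahead): {} — 0.
Only in 0fbf42a's history (behind): {0fbf42a, 8a4366c, 8d7b3de, 966b7f9} — 4.

0 ahead, 4 behind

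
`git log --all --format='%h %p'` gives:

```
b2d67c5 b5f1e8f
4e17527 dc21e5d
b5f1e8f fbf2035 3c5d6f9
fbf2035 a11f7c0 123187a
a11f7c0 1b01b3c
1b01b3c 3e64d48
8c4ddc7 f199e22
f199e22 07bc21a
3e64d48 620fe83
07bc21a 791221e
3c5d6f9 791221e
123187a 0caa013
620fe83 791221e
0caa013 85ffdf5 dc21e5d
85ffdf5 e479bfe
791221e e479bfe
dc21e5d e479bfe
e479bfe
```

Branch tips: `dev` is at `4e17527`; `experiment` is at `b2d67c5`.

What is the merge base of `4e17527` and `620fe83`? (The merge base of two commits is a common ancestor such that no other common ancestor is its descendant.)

e479bfe

Ancestors of 4e17527: {4e17527, dc21e5d, e479bfe}.
Ancestors of 620fe83: {620fe83, 791221e, e479bfe}.
Common ancestors: {e479bfe}.
The only common ancestor is e479bfe, so it is the merge base.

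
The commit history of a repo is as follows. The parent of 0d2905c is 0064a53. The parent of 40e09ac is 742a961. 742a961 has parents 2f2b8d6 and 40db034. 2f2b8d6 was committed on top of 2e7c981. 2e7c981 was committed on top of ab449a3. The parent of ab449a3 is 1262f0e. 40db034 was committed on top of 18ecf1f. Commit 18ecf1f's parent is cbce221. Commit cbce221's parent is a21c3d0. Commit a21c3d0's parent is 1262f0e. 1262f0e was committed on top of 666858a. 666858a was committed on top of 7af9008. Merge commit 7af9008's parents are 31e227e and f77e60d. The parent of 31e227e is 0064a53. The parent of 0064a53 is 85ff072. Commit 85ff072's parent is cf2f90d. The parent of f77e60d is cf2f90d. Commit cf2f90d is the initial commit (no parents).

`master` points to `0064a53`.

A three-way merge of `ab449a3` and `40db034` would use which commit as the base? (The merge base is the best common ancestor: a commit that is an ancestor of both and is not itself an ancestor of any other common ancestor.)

Ancestors of ab449a3: {0064a53, 1262f0e, 31e227e, 666858a, 7af9008, 85ff072, ab449a3, cf2f90d, f77e60d}.
Ancestors of 40db034: {0064a53, 1262f0e, 18ecf1f, 31e227e, 40db034, 666858a, 7af9008, 85ff072, a21c3d0, cbce221, cf2f90d, f77e60d}.
Common ancestors: {0064a53, 1262f0e, 31e227e, 666858a, 7af9008, 85ff072, cf2f90d, f77e60d}.
Among these, 1262f0e is not an ancestor of any other common ancestor — it is the merge base.

1262f0e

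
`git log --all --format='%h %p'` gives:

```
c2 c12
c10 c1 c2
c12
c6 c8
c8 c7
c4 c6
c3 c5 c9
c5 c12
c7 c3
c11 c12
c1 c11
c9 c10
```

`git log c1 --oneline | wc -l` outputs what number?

3

Walking parent pointers from c1: reachable set = {c1, c11, c12}.
That is 3 commits.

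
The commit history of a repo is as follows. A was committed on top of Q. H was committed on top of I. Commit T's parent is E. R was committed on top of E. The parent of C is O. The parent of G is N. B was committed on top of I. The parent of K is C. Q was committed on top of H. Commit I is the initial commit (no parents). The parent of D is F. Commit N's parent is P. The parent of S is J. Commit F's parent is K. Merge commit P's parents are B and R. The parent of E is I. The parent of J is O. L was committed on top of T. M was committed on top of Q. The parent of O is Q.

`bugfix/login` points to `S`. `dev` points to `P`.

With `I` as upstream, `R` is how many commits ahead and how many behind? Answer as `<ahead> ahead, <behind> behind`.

2 ahead, 0 behind

Reachable from R: {E, I, R}.
Reachable from I: {I}.
Only in R's history (ahead): {E, R} — 2.
Only in I's history (behind): {} — 0.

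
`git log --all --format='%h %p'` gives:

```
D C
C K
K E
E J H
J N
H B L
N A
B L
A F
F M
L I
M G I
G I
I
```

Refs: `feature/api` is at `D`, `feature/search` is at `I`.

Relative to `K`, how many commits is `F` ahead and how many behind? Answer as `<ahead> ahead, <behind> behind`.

0 ahead, 8 behind

Reachable from F: {F, G, I, M}.
Reachable from K: {A, B, E, F, G, H, I, J, K, L, M, N}.
Only in F's history (ahead): {} — 0.
Only in K's history (behind): {A, B, E, H, J, K, L, N} — 8.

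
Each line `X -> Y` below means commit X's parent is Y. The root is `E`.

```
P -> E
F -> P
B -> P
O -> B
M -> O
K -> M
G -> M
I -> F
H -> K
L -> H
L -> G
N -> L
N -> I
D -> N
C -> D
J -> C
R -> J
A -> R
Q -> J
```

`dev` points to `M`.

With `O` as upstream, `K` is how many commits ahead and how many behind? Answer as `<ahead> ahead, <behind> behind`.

Reachable from K: {B, E, K, M, O, P}.
Reachable from O: {B, E, O, P}.
Only in K's history (ahead): {K, M} — 2.
Only in O's history (behind): {} — 0.

2 ahead, 0 behind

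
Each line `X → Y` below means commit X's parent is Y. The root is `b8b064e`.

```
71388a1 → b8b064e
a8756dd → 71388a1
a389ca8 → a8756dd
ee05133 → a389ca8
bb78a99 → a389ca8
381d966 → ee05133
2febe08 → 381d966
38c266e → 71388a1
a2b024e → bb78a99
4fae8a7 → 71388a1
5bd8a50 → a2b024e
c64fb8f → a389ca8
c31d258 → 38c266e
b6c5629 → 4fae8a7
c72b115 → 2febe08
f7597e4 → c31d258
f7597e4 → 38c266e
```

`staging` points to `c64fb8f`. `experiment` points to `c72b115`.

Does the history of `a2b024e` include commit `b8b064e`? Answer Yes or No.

Yes

Ancestors of a2b024e (commits reachable by following parents): {71388a1, a2b024e, a389ca8, a8756dd, b8b064e, bb78a99}.
b8b064e is in that set, so it is an ancestor of a2b024e.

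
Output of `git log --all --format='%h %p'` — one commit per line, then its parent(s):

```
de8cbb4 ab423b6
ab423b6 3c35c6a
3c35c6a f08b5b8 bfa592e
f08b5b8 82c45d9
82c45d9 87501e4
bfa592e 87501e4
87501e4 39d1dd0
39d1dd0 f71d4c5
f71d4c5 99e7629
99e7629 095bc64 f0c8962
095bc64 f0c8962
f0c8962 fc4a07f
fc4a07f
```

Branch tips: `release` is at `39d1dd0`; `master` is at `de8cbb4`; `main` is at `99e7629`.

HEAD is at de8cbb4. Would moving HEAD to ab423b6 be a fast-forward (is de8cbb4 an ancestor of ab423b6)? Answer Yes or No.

No

A fast-forward from de8cbb4 to ab423b6 is possible iff de8cbb4 is an ancestor of ab423b6.
Ancestors of ab423b6: {095bc64, 39d1dd0, 3c35c6a, 82c45d9, 87501e4, 99e7629, ab423b6, bfa592e, f08b5b8, f0c8962, f71d4c5, fc4a07f}.
de8cbb4 is not among them, so fast-forward is not possible.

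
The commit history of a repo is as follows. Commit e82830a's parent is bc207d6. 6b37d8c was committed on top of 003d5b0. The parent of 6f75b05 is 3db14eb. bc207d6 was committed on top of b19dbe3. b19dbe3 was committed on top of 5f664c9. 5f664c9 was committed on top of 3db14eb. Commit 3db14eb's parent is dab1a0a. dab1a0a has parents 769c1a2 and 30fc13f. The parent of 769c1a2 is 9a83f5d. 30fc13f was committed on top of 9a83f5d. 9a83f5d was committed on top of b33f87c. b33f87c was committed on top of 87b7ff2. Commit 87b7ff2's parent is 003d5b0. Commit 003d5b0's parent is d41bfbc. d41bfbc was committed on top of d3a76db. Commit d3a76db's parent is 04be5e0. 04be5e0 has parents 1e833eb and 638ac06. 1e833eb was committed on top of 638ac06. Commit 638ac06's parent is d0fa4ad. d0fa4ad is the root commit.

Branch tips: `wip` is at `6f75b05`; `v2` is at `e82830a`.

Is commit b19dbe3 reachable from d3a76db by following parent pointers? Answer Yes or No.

Ancestors of d3a76db: {04be5e0, 1e833eb, 638ac06, d0fa4ad, d3a76db}.
b19dbe3 is not in that set, so it is not an ancestor of d3a76db.

No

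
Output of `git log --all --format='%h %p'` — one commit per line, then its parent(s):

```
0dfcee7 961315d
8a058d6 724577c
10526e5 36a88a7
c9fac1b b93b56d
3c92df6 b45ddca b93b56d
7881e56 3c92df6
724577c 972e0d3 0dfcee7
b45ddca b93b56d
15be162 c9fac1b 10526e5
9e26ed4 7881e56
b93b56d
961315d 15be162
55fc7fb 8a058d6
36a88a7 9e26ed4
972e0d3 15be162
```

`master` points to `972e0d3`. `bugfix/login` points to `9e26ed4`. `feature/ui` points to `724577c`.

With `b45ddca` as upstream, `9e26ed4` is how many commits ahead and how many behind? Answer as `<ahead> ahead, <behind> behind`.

3 ahead, 0 behind

Reachable from 9e26ed4: {3c92df6, 7881e56, 9e26ed4, b45ddca, b93b56d}.
Reachable from b45ddca: {b45ddca, b93b56d}.
Only in 9e26ed4's history (ahead): {3c92df6, 7881e56, 9e26ed4} — 3.
Only in b45ddca's history (behind): {} — 0.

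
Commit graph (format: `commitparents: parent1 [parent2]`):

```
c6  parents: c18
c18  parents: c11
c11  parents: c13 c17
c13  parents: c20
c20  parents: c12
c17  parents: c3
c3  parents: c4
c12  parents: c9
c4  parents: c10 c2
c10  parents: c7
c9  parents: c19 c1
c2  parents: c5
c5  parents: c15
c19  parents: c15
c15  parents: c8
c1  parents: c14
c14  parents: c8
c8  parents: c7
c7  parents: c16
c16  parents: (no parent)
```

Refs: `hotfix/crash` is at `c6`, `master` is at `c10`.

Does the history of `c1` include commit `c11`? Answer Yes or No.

No

Ancestors of c1: {c1, c14, c16, c7, c8}.
c11 is not in that set, so it is not an ancestor of c1.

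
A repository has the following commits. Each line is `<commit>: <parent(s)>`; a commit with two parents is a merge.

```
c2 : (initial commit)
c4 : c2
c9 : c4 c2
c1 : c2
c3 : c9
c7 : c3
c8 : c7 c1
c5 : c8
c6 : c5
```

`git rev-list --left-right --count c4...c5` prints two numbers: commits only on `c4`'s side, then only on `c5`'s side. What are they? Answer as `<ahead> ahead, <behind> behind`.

Reachable from c4: {c2, c4}.
Reachable from c5: {c1, c2, c3, c4, c5, c7, c8, c9}.
Only in c4's history (ahead): {} — 0.
Only in c5's history (behind): {c1, c3, c5, c7, c8, c9} — 6.

0 ahead, 6 behind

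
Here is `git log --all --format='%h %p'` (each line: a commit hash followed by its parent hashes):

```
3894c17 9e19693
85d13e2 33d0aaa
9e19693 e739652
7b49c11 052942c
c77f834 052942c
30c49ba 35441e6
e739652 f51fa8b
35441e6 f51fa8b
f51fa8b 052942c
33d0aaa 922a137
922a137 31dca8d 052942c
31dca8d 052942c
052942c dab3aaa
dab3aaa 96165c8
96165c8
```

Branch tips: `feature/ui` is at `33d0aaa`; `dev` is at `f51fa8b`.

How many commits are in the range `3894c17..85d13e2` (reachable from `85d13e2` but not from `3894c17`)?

4

Reachable from 85d13e2: {052942c, 31dca8d, 33d0aaa, 85d13e2, 922a137, 96165c8, dab3aaa}.
Reachable from 3894c17: {052942c, 3894c17, 96165c8, 9e19693, dab3aaa, e739652, f51fa8b}.
In 85d13e2's history but not 3894c17's: {31dca8d, 33d0aaa, 85d13e2, 922a137} — 4 commits.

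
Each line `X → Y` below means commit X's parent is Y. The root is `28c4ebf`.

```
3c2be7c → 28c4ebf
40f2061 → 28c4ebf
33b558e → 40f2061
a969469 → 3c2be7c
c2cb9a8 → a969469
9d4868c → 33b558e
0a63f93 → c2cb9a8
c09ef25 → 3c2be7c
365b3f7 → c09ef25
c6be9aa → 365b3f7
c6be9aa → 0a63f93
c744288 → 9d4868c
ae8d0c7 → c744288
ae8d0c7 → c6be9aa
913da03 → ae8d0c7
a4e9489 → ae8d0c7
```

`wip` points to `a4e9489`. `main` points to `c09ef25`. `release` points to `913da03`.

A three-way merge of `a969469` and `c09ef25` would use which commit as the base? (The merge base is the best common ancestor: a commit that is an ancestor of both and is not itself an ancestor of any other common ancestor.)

3c2be7c

Ancestors of a969469: {28c4ebf, 3c2be7c, a969469}.
Ancestors of c09ef25: {28c4ebf, 3c2be7c, c09ef25}.
Common ancestors: {28c4ebf, 3c2be7c}.
Among these, 3c2be7c is not an ancestor of any other common ancestor — it is the merge base.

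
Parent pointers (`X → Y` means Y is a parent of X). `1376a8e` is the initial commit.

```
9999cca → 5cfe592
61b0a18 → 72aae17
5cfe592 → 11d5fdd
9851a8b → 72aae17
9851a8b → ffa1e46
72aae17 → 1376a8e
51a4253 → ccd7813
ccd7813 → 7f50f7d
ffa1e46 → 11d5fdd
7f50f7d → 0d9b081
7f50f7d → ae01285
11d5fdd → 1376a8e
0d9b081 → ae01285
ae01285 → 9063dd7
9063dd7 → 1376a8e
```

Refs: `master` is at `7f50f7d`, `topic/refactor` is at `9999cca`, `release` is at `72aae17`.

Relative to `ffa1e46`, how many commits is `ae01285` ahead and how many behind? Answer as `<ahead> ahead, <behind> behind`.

2 ahead, 2 behind

Reachable from ae01285: {1376a8e, 9063dd7, ae01285}.
Reachable from ffa1e46: {11d5fdd, 1376a8e, ffa1e46}.
Only in ae01285's history (ahead): {9063dd7, ae01285} — 2.
Only in ffa1e46's history (behind): {11d5fdd, ffa1e46} — 2.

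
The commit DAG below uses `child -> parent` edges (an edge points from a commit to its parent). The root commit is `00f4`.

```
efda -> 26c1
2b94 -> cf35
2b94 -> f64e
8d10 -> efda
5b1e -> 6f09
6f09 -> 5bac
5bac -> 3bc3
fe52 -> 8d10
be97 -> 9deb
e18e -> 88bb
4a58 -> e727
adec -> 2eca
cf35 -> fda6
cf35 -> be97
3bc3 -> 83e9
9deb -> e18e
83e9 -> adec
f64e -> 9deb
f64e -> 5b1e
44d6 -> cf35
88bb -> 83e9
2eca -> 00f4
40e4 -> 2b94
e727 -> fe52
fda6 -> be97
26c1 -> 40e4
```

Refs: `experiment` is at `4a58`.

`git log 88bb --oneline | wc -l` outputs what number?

5

Walking parent pointers from 88bb: reachable set = {00f4, 2eca, 83e9, 88bb, adec}.
That is 5 commits.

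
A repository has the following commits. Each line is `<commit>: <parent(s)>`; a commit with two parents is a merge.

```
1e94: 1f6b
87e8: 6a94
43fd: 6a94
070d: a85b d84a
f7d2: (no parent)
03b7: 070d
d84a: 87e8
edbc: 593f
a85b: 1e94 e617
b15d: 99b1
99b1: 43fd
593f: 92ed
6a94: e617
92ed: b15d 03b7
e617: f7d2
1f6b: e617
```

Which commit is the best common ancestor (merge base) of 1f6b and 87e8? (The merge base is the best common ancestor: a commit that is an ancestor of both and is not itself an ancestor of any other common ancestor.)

e617

Ancestors of 1f6b: {1f6b, e617, f7d2}.
Ancestors of 87e8: {6a94, 87e8, e617, f7d2}.
Common ancestors: {e617, f7d2}.
Among these, e617 is not an ancestor of any other common ancestor — it is the merge base.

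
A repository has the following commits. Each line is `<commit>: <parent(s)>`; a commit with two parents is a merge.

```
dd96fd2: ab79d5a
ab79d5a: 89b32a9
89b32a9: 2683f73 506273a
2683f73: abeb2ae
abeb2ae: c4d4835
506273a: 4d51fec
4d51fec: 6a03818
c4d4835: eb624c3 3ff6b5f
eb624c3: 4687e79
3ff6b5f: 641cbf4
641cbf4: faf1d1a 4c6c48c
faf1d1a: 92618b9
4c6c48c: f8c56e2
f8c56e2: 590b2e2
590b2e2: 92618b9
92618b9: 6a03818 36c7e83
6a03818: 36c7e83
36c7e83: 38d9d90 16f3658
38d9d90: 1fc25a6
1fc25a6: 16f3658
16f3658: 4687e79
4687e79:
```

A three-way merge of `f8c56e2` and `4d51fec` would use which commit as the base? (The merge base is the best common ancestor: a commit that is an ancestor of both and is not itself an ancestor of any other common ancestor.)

6a03818

Ancestors of f8c56e2: {16f3658, 1fc25a6, 36c7e83, 38d9d90, 4687e79, 590b2e2, 6a03818, 92618b9, f8c56e2}.
Ancestors of 4d51fec: {16f3658, 1fc25a6, 36c7e83, 38d9d90, 4687e79, 4d51fec, 6a03818}.
Common ancestors: {16f3658, 1fc25a6, 36c7e83, 38d9d90, 4687e79, 6a03818}.
Among these, 6a03818 is not an ancestor of any other common ancestor — it is the merge base.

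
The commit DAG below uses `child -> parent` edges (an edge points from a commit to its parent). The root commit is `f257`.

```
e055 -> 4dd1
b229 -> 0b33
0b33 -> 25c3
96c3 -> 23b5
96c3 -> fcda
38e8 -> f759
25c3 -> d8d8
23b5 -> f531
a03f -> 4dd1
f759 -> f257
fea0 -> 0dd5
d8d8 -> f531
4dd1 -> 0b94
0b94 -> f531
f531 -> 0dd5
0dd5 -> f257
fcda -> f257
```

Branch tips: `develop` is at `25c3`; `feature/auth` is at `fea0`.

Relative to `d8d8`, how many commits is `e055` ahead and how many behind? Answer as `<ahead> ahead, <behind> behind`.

Reachable from e055: {0b94, 0dd5, 4dd1, e055, f257, f531}.
Reachable from d8d8: {0dd5, d8d8, f257, f531}.
Only in e055's history (ahead): {0b94, 4dd1, e055} — 3.
Only in d8d8's history (behind): {d8d8} — 1.

3 ahead, 1 behind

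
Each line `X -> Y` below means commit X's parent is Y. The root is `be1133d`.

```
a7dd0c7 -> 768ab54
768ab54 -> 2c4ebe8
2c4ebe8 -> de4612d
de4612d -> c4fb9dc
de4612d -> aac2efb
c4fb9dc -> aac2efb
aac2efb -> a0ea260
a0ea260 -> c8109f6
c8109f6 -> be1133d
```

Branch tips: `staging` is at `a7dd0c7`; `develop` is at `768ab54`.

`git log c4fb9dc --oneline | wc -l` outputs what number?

5

Walking parent pointers from c4fb9dc: reachable set = {a0ea260, aac2efb, be1133d, c4fb9dc, c8109f6}.
That is 5 commits.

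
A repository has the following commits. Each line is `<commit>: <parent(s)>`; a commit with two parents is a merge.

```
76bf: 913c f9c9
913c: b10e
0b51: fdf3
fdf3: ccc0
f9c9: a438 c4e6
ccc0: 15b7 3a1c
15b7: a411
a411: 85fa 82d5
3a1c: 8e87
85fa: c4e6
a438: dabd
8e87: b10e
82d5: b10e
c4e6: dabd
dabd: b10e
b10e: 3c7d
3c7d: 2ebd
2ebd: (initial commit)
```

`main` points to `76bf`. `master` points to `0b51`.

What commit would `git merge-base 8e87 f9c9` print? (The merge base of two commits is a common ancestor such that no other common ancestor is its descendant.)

Ancestors of 8e87: {2ebd, 3c7d, 8e87, b10e}.
Ancestors of f9c9: {2ebd, 3c7d, a438, b10e, c4e6, dabd, f9c9}.
Common ancestors: {2ebd, 3c7d, b10e}.
Among these, b10e is not an ancestor of any other common ancestor — it is the merge base.

b10e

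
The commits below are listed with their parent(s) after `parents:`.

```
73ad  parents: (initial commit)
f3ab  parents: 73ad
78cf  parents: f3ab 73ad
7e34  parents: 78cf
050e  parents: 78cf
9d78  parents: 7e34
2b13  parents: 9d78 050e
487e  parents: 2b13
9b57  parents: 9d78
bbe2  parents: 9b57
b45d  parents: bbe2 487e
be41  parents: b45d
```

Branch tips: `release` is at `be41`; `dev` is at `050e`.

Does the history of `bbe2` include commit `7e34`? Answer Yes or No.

Yes

Ancestors of bbe2 (commits reachable by following parents): {73ad, 78cf, 7e34, 9b57, 9d78, bbe2, f3ab}.
7e34 is in that set, so it is an ancestor of bbe2.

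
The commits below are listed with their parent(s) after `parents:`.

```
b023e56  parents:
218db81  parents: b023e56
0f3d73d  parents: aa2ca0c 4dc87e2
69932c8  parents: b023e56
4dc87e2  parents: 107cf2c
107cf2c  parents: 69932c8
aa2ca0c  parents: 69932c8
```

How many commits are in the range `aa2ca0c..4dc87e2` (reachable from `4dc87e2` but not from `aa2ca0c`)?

2

Reachable from 4dc87e2: {107cf2c, 4dc87e2, 69932c8, b023e56}.
Reachable from aa2ca0c: {69932c8, aa2ca0c, b023e56}.
In 4dc87e2's history but not aa2ca0c's: {107cf2c, 4dc87e2} — 2 commits.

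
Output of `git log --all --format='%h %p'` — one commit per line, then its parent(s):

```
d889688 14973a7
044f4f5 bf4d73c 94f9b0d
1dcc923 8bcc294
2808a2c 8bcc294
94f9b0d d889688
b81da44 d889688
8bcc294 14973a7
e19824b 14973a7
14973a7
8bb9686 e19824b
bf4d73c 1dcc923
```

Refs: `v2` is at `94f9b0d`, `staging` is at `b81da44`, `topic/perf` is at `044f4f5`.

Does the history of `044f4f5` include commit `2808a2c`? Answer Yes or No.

Ancestors of 044f4f5: {044f4f5, 14973a7, 1dcc923, 8bcc294, 94f9b0d, bf4d73c, d889688}.
2808a2c is not in that set, so it is not an ancestor of 044f4f5.

No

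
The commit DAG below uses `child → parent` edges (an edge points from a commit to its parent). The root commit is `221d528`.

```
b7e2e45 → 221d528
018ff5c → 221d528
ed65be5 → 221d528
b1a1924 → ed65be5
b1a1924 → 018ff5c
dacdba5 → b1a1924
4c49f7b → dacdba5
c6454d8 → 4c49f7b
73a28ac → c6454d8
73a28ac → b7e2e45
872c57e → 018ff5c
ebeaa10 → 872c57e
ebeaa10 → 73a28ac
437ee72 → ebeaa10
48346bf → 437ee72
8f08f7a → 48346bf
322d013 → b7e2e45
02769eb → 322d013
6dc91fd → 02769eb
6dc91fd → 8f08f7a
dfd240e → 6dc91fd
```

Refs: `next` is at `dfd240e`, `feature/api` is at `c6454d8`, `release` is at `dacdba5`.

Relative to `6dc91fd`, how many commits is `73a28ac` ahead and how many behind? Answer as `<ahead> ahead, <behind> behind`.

0 ahead, 8 behind

Reachable from 73a28ac: {018ff5c, 221d528, 4c49f7b, 73a28ac, b1a1924, b7e2e45, c6454d8, dacdba5, ed65be5}.
Reachable from 6dc91fd: {018ff5c, 02769eb, 221d528, 322d013, 437ee72, 48346bf, 4c49f7b, 6dc91fd, 73a28ac, 872c57e, 8f08f7a, b1a1924, b7e2e45, c6454d8, dacdba5, ebeaa10, ed65be5}.
Only in 73a28ac's history (ahead): {} — 0.
Only in 6dc91fd's history (behind): {02769eb, 322d013, 437ee72, 48346bf, 6dc91fd, 872c57e, 8f08f7a, ebeaa10} — 8.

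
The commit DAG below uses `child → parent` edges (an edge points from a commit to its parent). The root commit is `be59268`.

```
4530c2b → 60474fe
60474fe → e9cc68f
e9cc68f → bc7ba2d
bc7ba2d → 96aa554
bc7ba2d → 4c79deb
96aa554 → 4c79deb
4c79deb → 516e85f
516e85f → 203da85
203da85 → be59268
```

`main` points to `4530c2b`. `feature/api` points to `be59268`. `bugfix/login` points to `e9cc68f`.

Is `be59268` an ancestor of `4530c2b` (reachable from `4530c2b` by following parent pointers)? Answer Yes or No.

Ancestors of 4530c2b (commits reachable by following parents): {203da85, 4530c2b, 4c79deb, 516e85f, 60474fe, 96aa554, bc7ba2d, be59268, e9cc68f}.
be59268 is in that set, so it is an ancestor of 4530c2b.

Yes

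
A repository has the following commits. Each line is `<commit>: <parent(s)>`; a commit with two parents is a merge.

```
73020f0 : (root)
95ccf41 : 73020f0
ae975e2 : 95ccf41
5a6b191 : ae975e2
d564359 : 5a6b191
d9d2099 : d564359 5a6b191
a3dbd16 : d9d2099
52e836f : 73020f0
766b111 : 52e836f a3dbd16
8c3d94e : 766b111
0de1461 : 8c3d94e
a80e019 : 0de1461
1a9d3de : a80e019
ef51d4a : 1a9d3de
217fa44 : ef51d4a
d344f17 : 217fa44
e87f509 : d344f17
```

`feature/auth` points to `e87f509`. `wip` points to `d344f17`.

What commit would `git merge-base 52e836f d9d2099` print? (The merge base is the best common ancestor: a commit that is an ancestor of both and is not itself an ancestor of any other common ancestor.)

Ancestors of 52e836f: {52e836f, 73020f0}.
Ancestors of d9d2099: {5a6b191, 73020f0, 95ccf41, ae975e2, d564359, d9d2099}.
Common ancestors: {73020f0}.
The only common ancestor is 73020f0, so it is the merge base.

73020f0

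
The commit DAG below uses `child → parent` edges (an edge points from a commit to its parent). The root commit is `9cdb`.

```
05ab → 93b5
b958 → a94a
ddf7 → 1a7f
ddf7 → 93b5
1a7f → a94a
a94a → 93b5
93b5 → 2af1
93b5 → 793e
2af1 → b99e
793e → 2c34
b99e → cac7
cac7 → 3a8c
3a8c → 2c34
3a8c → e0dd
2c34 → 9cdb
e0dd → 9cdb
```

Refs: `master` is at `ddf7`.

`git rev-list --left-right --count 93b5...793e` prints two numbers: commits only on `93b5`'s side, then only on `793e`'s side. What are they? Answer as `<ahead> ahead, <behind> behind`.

Reachable from 93b5: {2af1, 2c34, 3a8c, 793e, 93b5, 9cdb, b99e, cac7, e0dd}.
Reachable from 793e: {2c34, 793e, 9cdb}.
Only in 93b5's history (ahead): {2af1, 3a8c, 93b5, b99e, cac7, e0dd} — 6.
Only in 793e's history (behind): {} — 0.

6 ahead, 0 behind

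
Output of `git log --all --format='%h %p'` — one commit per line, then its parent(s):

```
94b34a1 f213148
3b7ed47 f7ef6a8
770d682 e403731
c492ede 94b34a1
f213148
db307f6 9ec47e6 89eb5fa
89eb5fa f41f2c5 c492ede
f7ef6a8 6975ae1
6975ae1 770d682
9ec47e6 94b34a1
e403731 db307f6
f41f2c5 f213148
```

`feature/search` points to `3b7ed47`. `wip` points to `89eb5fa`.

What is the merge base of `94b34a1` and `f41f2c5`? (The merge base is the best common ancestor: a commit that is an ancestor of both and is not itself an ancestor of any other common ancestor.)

f213148

Ancestors of 94b34a1: {94b34a1, f213148}.
Ancestors of f41f2c5: {f213148, f41f2c5}.
Common ancestors: {f213148}.
The only common ancestor is f213148, so it is the merge base.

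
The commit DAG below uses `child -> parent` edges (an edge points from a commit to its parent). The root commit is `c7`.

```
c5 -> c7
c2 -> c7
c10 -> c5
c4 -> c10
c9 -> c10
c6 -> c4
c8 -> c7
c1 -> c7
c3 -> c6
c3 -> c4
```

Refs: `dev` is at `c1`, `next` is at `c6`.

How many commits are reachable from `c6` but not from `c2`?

4

Reachable from c6: {c10, c4, c5, c6, c7}.
Reachable from c2: {c2, c7}.
In c6's history but not c2's: {c10, c4, c5, c6} — 4 commits.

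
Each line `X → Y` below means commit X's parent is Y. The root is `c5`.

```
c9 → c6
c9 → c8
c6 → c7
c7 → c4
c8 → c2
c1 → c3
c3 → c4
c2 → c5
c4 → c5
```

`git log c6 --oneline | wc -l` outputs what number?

4

Walking parent pointers from c6: reachable set = {c4, c5, c6, c7}.
That is 4 commits.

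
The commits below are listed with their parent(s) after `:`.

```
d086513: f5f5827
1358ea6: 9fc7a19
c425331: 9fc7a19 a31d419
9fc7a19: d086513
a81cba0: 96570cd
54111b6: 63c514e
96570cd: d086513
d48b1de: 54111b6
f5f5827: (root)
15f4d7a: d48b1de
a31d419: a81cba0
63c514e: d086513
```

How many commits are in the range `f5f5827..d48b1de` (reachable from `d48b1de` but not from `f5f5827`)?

Reachable from d48b1de: {54111b6, 63c514e, d086513, d48b1de, f5f5827}.
Reachable from f5f5827: {f5f5827}.
In d48b1de's history but not f5f5827's: {54111b6, 63c514e, d086513, d48b1de} — 4 commits.

4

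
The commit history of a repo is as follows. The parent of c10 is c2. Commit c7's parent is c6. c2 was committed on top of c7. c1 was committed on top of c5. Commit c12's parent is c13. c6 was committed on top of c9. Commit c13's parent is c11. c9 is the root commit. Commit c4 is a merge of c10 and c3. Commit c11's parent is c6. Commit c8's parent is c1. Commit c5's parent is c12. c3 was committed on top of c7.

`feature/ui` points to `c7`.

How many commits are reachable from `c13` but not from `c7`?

Reachable from c13: {c11, c13, c6, c9}.
Reachable from c7: {c6, c7, c9}.
In c13's history but not c7's: {c11, c13} — 2 commits.

2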